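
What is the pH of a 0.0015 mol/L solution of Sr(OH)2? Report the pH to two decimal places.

Sr(OH)2 is a strong base (each formula unit releases 2 OH-); [OH-] = 0.003 M.
pOH = -log(0.003) = 2.52
pH = 14.00 - 2.52 = 11.48

pH = 11.48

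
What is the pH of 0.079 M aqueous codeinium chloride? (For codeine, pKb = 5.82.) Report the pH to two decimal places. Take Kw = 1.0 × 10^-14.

pH = 4.64

C18H22NO3+ is the conjugate acid of the weak base C18H21NO3.
Kb = 10^(−5.82) = 1.51 × 10^-6
Ka = Kw/Kb = 1.0×10^-14 / 1.51 × 10^-6 = 6.62 × 10^-9
Ka = [H+]²/(0.079 − [H+]) = 6.62 × 10^-9
Neglecting [H+] in the denominator: [H+] = √(6.62 × 10^-9 × 0.079) = 2.29 × 10^-5 M
pH = −log[H+] = −log(2.29 × 10^-5) = 4.64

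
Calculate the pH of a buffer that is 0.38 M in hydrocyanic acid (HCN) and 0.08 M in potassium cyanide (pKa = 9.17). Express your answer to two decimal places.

pH = 8.49

pH = pKa + log([A⁻]/[HA]) = 9.17 + log(0.08/0.38)
pH = 9.17 + (-0.677) = 8.49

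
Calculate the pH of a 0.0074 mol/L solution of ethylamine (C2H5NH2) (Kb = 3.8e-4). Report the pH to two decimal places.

pH = 11.18

C2H5NH2 + H2O ⇌ C2H5NH3+ + OH-
From the ICE table, Kb = x²/(0.0074 − x) = 3.8 × 10^-4.
The 5% rule fails; solving x² + Kb·x − Kb·C₀ = 0 exactly:
x = [−0.00038 + √(0.00038² + 1.12e-05)]/2 = 1.50 × 10^-3 M
pOH = −log(1.50 × 10^-3) = 2.82; pH = 14.00 − 2.82 = 11.18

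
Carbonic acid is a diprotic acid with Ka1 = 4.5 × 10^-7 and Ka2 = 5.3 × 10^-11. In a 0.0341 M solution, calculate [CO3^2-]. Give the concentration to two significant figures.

5.3 × 10^-11 M

First ionization gives [H+] ≈ [HCO3-] = 1.24 × 10^-4 M.
Second step: Ka2 = [H+][CO3^2-]/[HCO3-] ≈ [CO3^2-] (since [H+] ≈ [HCO3-]).
So [CO3^2-] ≈ Ka2.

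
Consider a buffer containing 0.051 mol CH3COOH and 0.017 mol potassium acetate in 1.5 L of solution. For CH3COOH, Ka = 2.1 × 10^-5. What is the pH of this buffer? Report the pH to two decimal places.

pKa = −log(2.1 × 10^-5) = 4.678
pH = pKa + log([A⁻]/[HA]) = 4.678 + log(0.017/0.051)
pH = 4.678 + (-0.477) = 4.20

pH = 4.20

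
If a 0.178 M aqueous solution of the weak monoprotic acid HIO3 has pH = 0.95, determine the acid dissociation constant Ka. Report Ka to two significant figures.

Ka = 1.9 × 10^-1

[H+] = 10^(-0.95) = 1.12 × 10^-1 M
At equilibrium [HA] = 0.178 − 1.12 × 10^-1 = 6.60 × 10^-2 M
Ka = [H+][A-]/[HA] = (1.12 × 10^-1)² / 6.60 × 10^-2 = 1.9 × 10^-1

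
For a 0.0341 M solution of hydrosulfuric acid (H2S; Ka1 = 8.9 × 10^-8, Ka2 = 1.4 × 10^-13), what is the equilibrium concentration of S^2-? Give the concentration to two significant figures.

1.4 × 10^-13 M

First ionization gives [H+] ≈ [HS-] = 5.51 × 10^-5 M.
Second step: Ka2 = [H+][S^2-]/[HS-] ≈ [S^2-] (since [H+] ≈ [HS-]).
So [S^2-] ≈ Ka2.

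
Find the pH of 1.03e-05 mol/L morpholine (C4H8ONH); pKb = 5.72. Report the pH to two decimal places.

C4H8ONH + H2O ⇌ C4H8ONH2+ + OH-
Kb = 10^(−5.72) = 1.91 × 10^-6
Kb = [OH-]²/(1.03e-05 − [OH-]) = 1.91 × 10^-6
Here C₀/Kb ≈ 5.39, so the small-[OH-] approximation fails. Use the quadratic:
[OH-] = [−1.91e-06 + √(1.91e-06² + 7.87e-11)]/2 = 3.58 × 10^-6 M
pOH = −log(3.58 × 10^-6) = 5.45; pH = 14.00 − 5.45 = 8.55

pH = 8.55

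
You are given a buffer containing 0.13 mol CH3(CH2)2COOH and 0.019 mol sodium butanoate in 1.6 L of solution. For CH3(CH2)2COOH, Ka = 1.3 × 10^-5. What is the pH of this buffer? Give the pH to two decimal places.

pH = 4.05

pKa = −log(1.3 × 10^-5) = 4.886
Henderson–Hasselbalch: pH = pKa + log([CH3(CH2)2COO-]/[CH3(CH2)2COOH]) = 4.886 + log(0.019/0.13)
pH = 4.886 + (-0.835) = 4.05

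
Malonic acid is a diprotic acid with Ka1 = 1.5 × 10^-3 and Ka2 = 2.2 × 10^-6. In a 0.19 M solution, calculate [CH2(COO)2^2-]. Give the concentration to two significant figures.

First ionization gives [H+] ≈ [CH2(COOH)COO-] = 1.61 × 10^-2 M.
Second step: Ka2 = [H+][CH2(COO)2^2-]/[CH2(COOH)COO-] ≈ [CH2(COO)2^2-] (since [H+] ≈ [CH2(COOH)COO-]).
So [CH2(COO)2^2-] ≈ Ka2.

2.2 × 10^-6 M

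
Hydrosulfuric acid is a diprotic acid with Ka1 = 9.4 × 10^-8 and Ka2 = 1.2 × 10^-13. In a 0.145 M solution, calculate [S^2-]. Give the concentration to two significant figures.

First ionization gives [H+] ≈ [HS-] = 1.17 × 10^-4 M.
Second step: Ka2 = [H+][S^2-]/[HS-] ≈ [S^2-] (since [H+] ≈ [HS-]).
So [S^2-] ≈ Ka2.

1.2 × 10^-13 M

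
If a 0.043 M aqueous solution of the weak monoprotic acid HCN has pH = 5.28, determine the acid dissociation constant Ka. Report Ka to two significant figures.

[H+] = 10^(-5.28) = 5.25 × 10^-6 M
At equilibrium [HA] = 0.043 − 5.25 × 10^-6 = 4.30 × 10^-2 M
Ka = [H+][A-]/[HA] = (5.25 × 10^-6)² / 4.30 × 10^-2 = 6.4 × 10^-10

Ka = 6.4 × 10^-10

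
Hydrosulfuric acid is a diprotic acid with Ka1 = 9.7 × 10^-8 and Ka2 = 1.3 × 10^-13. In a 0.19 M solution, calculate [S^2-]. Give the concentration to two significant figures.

First ionization gives [H+] ≈ [HS-] = 1.36 × 10^-4 M.
Second step: Ka2 = [H+][S^2-]/[HS-] ≈ [S^2-] (since [H+] ≈ [HS-]).
So [S^2-] ≈ Ka2.

1.3 × 10^-13 M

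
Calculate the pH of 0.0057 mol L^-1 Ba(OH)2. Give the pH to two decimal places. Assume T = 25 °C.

Ba(OH)2 is a strong base (each formula unit releases 2 OH-); [OH-] = 0.0114 M.
pOH = -log(0.0114) = 1.94
pH = 14.00 - 1.94 = 12.06

pH = 12.06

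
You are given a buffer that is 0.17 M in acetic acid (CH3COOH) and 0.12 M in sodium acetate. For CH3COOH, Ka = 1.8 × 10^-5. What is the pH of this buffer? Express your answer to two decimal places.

pH = 4.59

pKa = −log(1.8 × 10^-5) = 4.745
Using pH = pKa + log([base]/[acid]) with [base]/[acid] = 0.12/0.17:
pH = 4.745 + (-0.151) = 4.59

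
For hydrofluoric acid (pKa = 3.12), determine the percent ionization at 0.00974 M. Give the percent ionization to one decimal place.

HF ⇌ F- + H+; let x = [H+] at equilibrium.
Ka = 10^(−3.12) = 7.59 × 10^-4
Ka = x²/(C₀ − x); solving the quadratic gives x = 2.37 × 10^-3 M.
Fraction ionized = 2.37 × 10^-3 / 0.00974 = 0.2433 → 24.3%

24.3%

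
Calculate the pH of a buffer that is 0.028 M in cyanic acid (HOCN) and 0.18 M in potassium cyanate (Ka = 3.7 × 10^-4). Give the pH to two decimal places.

pH = 4.24

pKa = −log(3.7 × 10^-4) = 3.432
Henderson–Hasselbalch: pH = pKa + log([OCN-]/[HOCN]) = 3.432 + log(0.18/0.028)
pH = 3.432 + (+0.808) = 4.24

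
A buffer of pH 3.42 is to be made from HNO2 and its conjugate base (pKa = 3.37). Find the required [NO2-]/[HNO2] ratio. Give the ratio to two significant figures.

pH = pKa + log(r) ⇒ log(r) = 3.42 − 3.37 = +0.05
r = [NO2-]/[HNO2] = 10^(+0.05) = 1.12

ratio = 1.1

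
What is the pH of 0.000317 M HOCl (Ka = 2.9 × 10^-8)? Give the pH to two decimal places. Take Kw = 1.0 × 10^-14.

pH = 5.52

HOCl ⇌ OCl- + H+
From the ICE table, Ka = [H+]²/(0.000317 − [H+]) = 2.9 × 10^-8.
Assume [H+] ≪ 0.000317: [H+] ≈ √(2.9 × 10^-8 × 0.000317) = 3.03 × 10^-6 M
pH = −log[H+] = −log(3.03 × 10^-6) = 5.52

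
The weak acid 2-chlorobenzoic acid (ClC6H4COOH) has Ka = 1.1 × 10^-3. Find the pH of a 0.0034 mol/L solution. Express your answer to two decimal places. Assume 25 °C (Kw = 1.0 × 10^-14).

ClC6H4COOH ⇌ ClC6H4COO- + H+
Ka = [H+]²/(0.0034 − [H+]) = 1.1 × 10^-3
The 5% rule fails; solving [H+]² + Ka·[H+] − Ka·C₀ = 0 exactly:
[H+] = (−Ka + √(Ka² + 4·Ka·C₀))/2 = 1.46 × 10^-3 M
pH = −log[H+] = −log(1.46 × 10^-3) = 2.84

pH = 2.84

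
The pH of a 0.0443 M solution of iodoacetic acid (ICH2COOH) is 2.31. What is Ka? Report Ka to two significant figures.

Ka = 6.1 × 10^-4

[H+] = 10^(-2.31) = 4.90 × 10^-3 M
At equilibrium [HA] = 0.0443 − 4.90 × 10^-3 = 3.94 × 10^-2 M
Ka = [H+][A-]/[HA] = (4.90 × 10^-3)² / 3.94 × 10^-2 = 6.1 × 10^-4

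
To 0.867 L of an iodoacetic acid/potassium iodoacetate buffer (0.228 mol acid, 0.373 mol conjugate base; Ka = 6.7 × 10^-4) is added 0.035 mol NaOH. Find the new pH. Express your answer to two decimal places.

pH = 3.50

OH- converts ICH2COOH to ICH2COO-: ICH2COOH → 0.193 mol, ICH2COO- → 0.408 mol.
pKa = −log(6.7 × 10^-4) = 3.174
pH = pKa + log([A⁻]/[HA]) = 3.174 + log(0.408/0.193) = 3.174 +0.325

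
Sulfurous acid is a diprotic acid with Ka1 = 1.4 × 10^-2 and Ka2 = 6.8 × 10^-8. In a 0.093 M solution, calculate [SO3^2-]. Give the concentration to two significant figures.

First ionization gives [H+] ≈ [HSO3-] = 2.98 × 10^-2 M.
Second step: Ka2 = [H+][SO3^2-]/[HSO3-] ≈ [SO3^2-] (since [H+] ≈ [HSO3-]).
So [SO3^2-] ≈ Ka2.

6.8 × 10^-8 M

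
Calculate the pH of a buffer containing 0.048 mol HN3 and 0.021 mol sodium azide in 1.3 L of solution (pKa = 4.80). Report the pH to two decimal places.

pH = pKa + log([A⁻]/[HA]) = 4.80 + log(0.021/0.048)
pH = 4.80 + (-0.359) = 4.44

pH = 4.44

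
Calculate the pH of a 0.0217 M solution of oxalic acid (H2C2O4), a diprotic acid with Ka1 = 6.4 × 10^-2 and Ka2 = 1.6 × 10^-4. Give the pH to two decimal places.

pH = 1.77

Ka1 ≫ Ka2, so treat the first dissociation as the only significant source of H+.
Ka1 = x²/(0.0217 − x) = 6.4 × 10^-2
Solving the quadratic: x = (−Ka1 + √(Ka1² + 4·Ka1·C₀))/2 = 1.71 × 10^-2 M
pH = −log(1.71 × 10^-2) = 1.77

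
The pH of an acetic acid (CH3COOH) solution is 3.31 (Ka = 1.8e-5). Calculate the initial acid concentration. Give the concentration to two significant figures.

[H+] = 10^(-3.31) = 4.90 × 10^-4 M = x
Ka = x²/(C₀ − x) ⇒ C₀ = x + x²/Ka
C₀ = 4.90 × 10^-4 + (4.90 × 10^-4)²/(1.8 × 10^-5) = 1.38 × 10^-2 M

C₀ = 1.4 × 10^-2 M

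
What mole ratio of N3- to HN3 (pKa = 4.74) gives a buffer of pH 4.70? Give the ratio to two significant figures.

pH = pKa + log(r) ⇒ log(r) = 4.70 − 4.74 = -0.04
r = [N3-]/[HN3] = 10^(-0.04) = 0.912

ratio = 0.91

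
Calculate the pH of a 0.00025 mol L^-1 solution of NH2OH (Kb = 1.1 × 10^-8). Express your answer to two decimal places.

pH = 8.22

NH2OH + H2O ⇌ NH3OH+ + OH-
Kb = x²/(0.00025 − x) = 1.1 × 10^-8
Assume x ≪ 0.00025: x ≈ √(1.1 × 10^-8 × 0.00025) = 1.66 × 10^-6 M
(x/C₀ = 0.66% < 5%, so the approximation holds.)
pOH = 5.78, so pH = 14.00 − pOH = 8.22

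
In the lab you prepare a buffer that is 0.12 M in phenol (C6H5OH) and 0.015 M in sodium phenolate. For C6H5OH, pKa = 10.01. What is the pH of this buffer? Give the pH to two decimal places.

Using pH = pKa + log([base]/[acid]) with [base]/[acid] = 0.015/0.12:
pH = 10.01 + (-0.903) = 9.11

pH = 9.11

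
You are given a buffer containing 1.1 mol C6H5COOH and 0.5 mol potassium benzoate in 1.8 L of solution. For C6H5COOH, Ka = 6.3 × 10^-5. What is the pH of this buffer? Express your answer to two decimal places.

pH = 3.86

pKa = −log(6.3 × 10^-5) = 4.201
pH = pKa + log([A⁻]/[HA]) = 4.201 + log(0.5/1.1)
pH = 4.201 + (-0.342) = 3.86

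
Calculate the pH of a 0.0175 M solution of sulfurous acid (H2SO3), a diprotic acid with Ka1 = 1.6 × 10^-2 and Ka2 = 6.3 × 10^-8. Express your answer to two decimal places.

Since Ka1 ≫ Ka2, the first ionization dominates [H+].
Ka1 = x²/(0.0175 − x) = 1.6 × 10^-2
Solving the quadratic: x = (−Ka1 + √(Ka1² + 4·Ka1·C₀))/2 = 1.05 × 10^-2 M
pH = −log(1.05 × 10^-2) = 1.98

pH = 1.98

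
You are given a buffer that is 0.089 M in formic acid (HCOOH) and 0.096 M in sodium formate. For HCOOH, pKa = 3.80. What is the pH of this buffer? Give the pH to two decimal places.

pH = pKa + log([A⁻]/[HA]) = 3.80 + log(0.096/0.089)
pH = 3.80 + (+0.033) = 3.83

pH = 3.83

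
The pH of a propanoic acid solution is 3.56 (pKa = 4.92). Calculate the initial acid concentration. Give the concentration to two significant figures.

[H+] = 10^(-3.56) = 2.75 × 10^-4 M = x
Ka = 10^(−4.92) = 1.20 × 10^-5
Ka = x²/(C₀ − x) ⇒ C₀ = x + x²/Ka
C₀ = 2.75 × 10^-4 + (2.75 × 10^-4)²/(1.20 × 10^-5) = 6.58 × 10^-3 M

C₀ = 6.6 × 10^-3 M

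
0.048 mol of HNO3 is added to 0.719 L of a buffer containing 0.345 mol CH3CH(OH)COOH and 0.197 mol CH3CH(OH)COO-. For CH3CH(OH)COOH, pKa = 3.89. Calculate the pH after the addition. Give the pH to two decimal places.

Added H+ converts CH3CH(OH)COO- to CH3CH(OH)COOH: CH3CH(OH)COOH → 0.393 mol, CH3CH(OH)COO- → 0.149 mol.
Henderson–Hasselbalch with mole ratio 0.149/0.393: pH = 3.89 + (-0.421)

pH = 3.47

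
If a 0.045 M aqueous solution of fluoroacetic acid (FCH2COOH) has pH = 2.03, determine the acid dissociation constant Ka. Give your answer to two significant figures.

[H+] = 10^(-2.03) = 9.33 × 10^-3 M
At equilibrium [HA] = 0.045 − 9.33 × 10^-3 = 3.57 × 10^-2 M
Ka = [H+][A-]/[HA] = (9.33 × 10^-3)² / 3.57 × 10^-2 = 2.4 × 10^-3

Ka = 2.4 × 10^-3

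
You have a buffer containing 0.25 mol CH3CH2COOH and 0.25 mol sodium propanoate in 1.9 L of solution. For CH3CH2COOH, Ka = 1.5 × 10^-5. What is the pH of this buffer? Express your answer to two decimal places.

pKa = −log(1.5 × 10^-5) = 4.824
Using pH = pKa + log([base]/[acid]) with [base]/[acid] = 0.25/0.25:
pH = 4.824 + (+0.000) = 4.82

pH = 4.82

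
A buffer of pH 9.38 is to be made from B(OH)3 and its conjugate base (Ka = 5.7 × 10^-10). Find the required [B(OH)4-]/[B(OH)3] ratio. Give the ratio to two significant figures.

pKa = -log(5.7 × 10^-10) = 9.244
pH = pKa + log(r) ⇒ log(r) = 9.38 − 9.244 = +0.136
r = [B(OH)4-]/[B(OH)3] = 10^(+0.136) = 1.37

ratio = 1.4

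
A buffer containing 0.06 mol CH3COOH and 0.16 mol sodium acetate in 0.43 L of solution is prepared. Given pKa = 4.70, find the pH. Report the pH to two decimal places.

Henderson–Hasselbalch: pH = pKa + log([CH3COO-]/[CH3COOH]) = 4.70 + log(0.16/0.06)
pH = 4.70 + (+0.426) = 5.13

pH = 5.13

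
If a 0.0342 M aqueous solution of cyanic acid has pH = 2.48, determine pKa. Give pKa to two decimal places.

pKa = 3.45

[H+] = 10^(-2.48) = 3.31 × 10^-3 M
At equilibrium [HA] = 0.0342 − 3.31 × 10^-3 = 3.09 × 10^-2 M
Ka = [H+][A-]/[HA] = (3.31 × 10^-3)² / 3.09 × 10^-2 = 3.55 × 10^-4
pKa = -log(3.55 × 10^-4) = 3.45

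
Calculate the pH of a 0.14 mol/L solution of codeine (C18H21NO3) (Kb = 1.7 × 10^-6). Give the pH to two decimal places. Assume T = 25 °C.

C18H21NO3 + H2O ⇌ C18H22NO3+ + OH-
Kb = x²/(0.14 − x) = 1.7 × 10^-6
Assume x ≪ 0.14: x ≈ √(1.7 × 10^-6 × 0.14) = 4.88 × 10^-4 M
pOH = −log(4.88 × 10^-4) = 3.31; pH = 14.00 − 3.31 = 10.69

pH = 10.69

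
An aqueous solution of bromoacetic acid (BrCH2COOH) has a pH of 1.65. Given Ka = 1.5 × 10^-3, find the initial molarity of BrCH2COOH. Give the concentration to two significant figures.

[H+] = 10^(-1.65) = 2.24 × 10^-2 M = x
Ka = x²/(C₀ − x) ⇒ C₀ = x + x²/Ka
C₀ = 2.24 × 10^-2 + (2.24 × 10^-2)²/(1.5 × 10^-3) = 3.57 × 10^-1 M

C₀ = 3.6 × 10^-1 M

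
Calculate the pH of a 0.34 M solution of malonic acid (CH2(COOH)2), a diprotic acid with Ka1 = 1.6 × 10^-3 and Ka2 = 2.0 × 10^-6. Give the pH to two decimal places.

pH = 1.65

Ka1 ≫ Ka2, so treat the first dissociation as the only significant source of H+.
Ka1 = x²/(0.34 − x) = 1.6 × 10^-3
Solving the quadratic: x = (−Ka1 + √(Ka1² + 4·Ka1·C₀))/2 = 2.25 × 10^-2 M
pH = −log(2.25 × 10^-2) = 1.65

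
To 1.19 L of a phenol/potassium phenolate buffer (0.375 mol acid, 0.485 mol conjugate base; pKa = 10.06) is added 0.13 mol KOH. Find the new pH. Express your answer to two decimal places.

pH = 10.46

OH- converts C6H5OH to C6H5O-: C6H5OH → 0.245 mol, C6H5O- → 0.615 mol.
Henderson–Hasselbalch with mole ratio 0.615/0.245: pH = 10.06 + (+0.400)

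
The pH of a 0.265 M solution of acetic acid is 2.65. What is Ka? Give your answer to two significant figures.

[H+] = 10^(-2.65) = 2.24 × 10^-3 M
At equilibrium [HA] = 0.265 − 2.24 × 10^-3 = 2.63 × 10^-1 M
Ka = [H+][A-]/[HA] = (2.24 × 10^-3)² / 2.63 × 10^-1 = 1.9 × 10^-5

Ka = 1.9 × 10^-5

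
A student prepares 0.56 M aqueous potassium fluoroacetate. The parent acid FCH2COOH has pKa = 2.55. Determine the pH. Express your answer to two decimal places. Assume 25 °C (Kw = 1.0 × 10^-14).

pH = 8.15

FCH2COO- is the conjugate base of the weak acid FCH2COOH.
Ka = 10^(−2.55) = 2.82 × 10^-3
Kb = Kw/Ka = 1.0×10^-14 / 2.82 × 10^-3 = 3.55 × 10^-12
Let x = [OH-] at equilibrium. Kb = x²/(0.56 − x).
Since Kb ≪ C₀, x ≈ √(Kb·C₀) = 1.41 × 10^-6 M.
pOH = 5.85, so pH = 14.00 − pOH = 8.15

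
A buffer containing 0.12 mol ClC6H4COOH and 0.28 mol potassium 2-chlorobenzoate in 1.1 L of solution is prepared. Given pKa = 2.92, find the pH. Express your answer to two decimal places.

Using pH = pKa + log([base]/[acid]) with [base]/[acid] = 0.28/0.12:
pH = 2.92 + (+0.368) = 3.29

pH = 3.29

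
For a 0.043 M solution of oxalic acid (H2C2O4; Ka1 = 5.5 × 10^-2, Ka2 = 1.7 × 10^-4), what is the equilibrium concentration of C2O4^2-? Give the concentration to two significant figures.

First ionization gives [H+] ≈ [HC2O4-] = 2.84 × 10^-2 M.
Second step: Ka2 = [H+][C2O4^2-]/[HC2O4-] ≈ [C2O4^2-] (since [H+] ≈ [HC2O4-]).
So [C2O4^2-] ≈ Ka2.

1.7 × 10^-4 M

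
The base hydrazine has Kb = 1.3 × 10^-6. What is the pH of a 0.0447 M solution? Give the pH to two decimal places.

pH = 10.38

N2H4 + H2O ⇌ N2H5+ + OH-
From the ICE table, Kb = x²/(0.0447 − x) = 1.3 × 10^-6.
Since Kb ≪ C₀, x ≈ √(Kb·C₀) = 2.41 × 10^-4 M.
(x/C₀ = 0.54% < 5%, so the approximation holds.)
pOH = −log(2.41 × 10^-4) = 3.62; pH = 14.00 − 3.62 = 10.38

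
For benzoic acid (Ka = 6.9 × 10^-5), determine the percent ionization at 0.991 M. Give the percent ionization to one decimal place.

C6H5COOH ⇌ C6H5COO- + H+; let x = [H+] at equilibrium.
x ≈ √(Ka·C₀) = √(6.9 × 10^-5 × 0.991) = 8.27 × 10^-3 M
% ionization = x/C₀ × 100% = 8.27 × 10^-3/0.991 × 100% = 0.8%

0.8%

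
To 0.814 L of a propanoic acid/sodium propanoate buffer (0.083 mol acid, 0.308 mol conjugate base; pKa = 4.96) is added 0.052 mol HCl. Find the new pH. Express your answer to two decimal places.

Added H+ converts CH3CH2COO- to CH3CH2COOH: CH3CH2COOH → 0.135 mol, CH3CH2COO- → 0.256 mol.
pH = pKa + log([A⁻]/[HA]) = 4.96 + log(0.256/0.135) = 4.96 +0.278

pH = 5.24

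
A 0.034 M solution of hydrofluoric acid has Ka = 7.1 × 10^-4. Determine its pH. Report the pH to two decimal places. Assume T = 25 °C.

HF ⇌ F- + H+
From the ICE table, Ka = x²/(0.034 − x) = 7.1 × 10^-4.
x is not negligible relative to C₀; solve x² + 0.00071·x − 2.41e-05 = 0.
x = [−0.00071 + √(0.00071² + 9.66e-05)]/2 = 4.57 × 10^-3 M
pH = −log(4.57 × 10^-3) = 2.34

pH = 2.34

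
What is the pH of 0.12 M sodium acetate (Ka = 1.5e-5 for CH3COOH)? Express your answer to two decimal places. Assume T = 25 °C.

CH3COO- is the conjugate base of the weak acid CH3COOH.
Kb = Kw/Ka = 1.0×10^-14 / 1.5 × 10^-5 = 6.67 × 10^-10
Kb = [OH-]²/(0.12 − [OH-]) = 6.67 × 10^-10
Assume [OH-] ≪ 0.12: [OH-] ≈ √(6.67 × 10^-10 × 0.12) = 8.95 × 10^-6 M
pOH = −log(8.95 × 10^-6) = 5.05; pH = 14.00 − 5.05 = 8.95

pH = 8.95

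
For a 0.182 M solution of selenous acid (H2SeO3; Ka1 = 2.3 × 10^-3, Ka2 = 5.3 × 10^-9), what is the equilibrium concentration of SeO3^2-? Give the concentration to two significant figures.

5.3 × 10^-9 M

First ionization gives [H+] ≈ [HSeO3-] = 1.93 × 10^-2 M.
Second step: Ka2 = [H+][SeO3^2-]/[HSeO3-] ≈ [SeO3^2-] (since [H+] ≈ [HSeO3-]).
So [SeO3^2-] ≈ Ka2.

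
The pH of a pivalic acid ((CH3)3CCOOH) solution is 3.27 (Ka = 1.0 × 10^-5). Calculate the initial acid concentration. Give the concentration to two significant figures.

C₀ = 2.9 × 10^-2 M

[H+] = 10^(-3.27) = 5.37 × 10^-4 M = x
Ka = x²/(C₀ − x) ⇒ C₀ = x + x²/Ka
C₀ = 5.37 × 10^-4 + (5.37 × 10^-4)²/(1.0 × 10^-5) = 2.94 × 10^-2 M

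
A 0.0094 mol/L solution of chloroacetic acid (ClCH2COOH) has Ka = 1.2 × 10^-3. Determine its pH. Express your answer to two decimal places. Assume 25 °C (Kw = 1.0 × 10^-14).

pH = 2.55

ClCH2COOH ⇌ ClCH2COO- + H+
Ka = [H+]²/(0.0094 − [H+]) = 1.2 × 10^-3
The 5% rule fails; solving [H+]² + Ka·[H+] − Ka·C₀ = 0 exactly:
[H+] = (−Ka + √(Ka² + 4·Ka·C₀))/2 = 2.81 × 10^-3 M
pH = −log[H+] = −log(2.81 × 10^-3) = 2.55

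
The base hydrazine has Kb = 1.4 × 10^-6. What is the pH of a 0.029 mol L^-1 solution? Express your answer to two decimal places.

N2H4 + H2O ⇌ N2H5+ + OH-
From the ICE table, Kb = [OH-]²/(0.029 − [OH-]) = 1.4 × 10^-6.
Assume [OH-] ≪ 0.029: [OH-] ≈ √(1.4 × 10^-6 × 0.029) = 2.01 × 10^-4 M
pOH = −log(2.01 × 10^-4) = 3.70; pH = 14.00 − 3.70 = 10.30

pH = 10.30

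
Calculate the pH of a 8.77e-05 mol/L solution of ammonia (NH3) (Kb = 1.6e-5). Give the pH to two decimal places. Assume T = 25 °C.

NH3 + H2O ⇌ NH4+ + OH-
Kb = [OH-]²/(8.77e-05 − [OH-]) = 1.6 × 10^-5
The 5% rule fails; solving [OH-]² + Kb·[OH-] − Kb·C₀ = 0 exactly:
[OH-] = (−Kb + √(Kb² + 4·Kb·C₀))/2 = 3.03 × 10^-5 M
pOH = −log(3.03 × 10^-5) = 4.52; pH = 14.00 − 4.52 = 9.48

pH = 9.48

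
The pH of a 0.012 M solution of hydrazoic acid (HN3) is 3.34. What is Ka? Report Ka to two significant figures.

Ka = 1.8 × 10^-5

[H+] = 10^(-3.34) = 4.57 × 10^-4 M
At equilibrium [HA] = 0.012 − 4.57 × 10^-4 = 1.15 × 10^-2 M
Ka = [H+][A-]/[HA] = (4.57 × 10^-4)² / 1.15 × 10^-2 = 1.8 × 10^-5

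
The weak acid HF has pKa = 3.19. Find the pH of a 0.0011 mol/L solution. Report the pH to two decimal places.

pH = 3.24

HF ⇌ F- + H+
Ka = 10^(−3.19) = 6.46 × 10^-4
From the ICE table, Ka = [H+]²/(0.0011 − [H+]) = 6.46 × 10^-4.
The 5% rule fails; solving [H+]² + Ka·[H+] − Ka·C₀ = 0 exactly:
[H+] = (−Ka + √(Ka² + 4·Ka·C₀))/2 = 5.80 × 10^-4 M
pH = −log[H+] = −log(5.80 × 10^-4) = 3.24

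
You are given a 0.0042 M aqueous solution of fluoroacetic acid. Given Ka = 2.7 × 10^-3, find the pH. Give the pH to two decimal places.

pH = 2.64

FCH2COOH ⇌ FCH2COO- + H+
Let x = [H+] at equilibrium. Ka = x²/(0.0042 − x).
Here C₀/Ka ≈ 1.56, so the small-x approximation fails. Use the quadratic:
x = [−0.0027 + √(0.0027² + 4.54e-05)]/2 = 2.28 × 10^-3 M
pH = −log[H+] = −log(2.28 × 10^-3) = 2.64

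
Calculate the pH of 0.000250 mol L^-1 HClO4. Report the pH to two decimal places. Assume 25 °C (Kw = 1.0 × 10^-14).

HClO4 is a strong acid and dissociates completely, so [H+] = 0.000250 M.
pH = -log(0.00025) = 3.60

pH = 3.60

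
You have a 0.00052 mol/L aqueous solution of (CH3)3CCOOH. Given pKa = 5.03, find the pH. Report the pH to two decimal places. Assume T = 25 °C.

(CH3)3CCOOH ⇌ (CH3)3CCOO- + H+
Ka = 10^(−5.03) = 9.33 × 10^-6
Let x = [H+] at equilibrium. Ka = x²/(0.00052 − x).
The 5% rule fails; solving x² + Ka·x − Ka·C₀ = 0 exactly:
x = (−Ka + √(Ka² + 4·Ka·C₀))/2 = 6.51 × 10^-5 M
pH = −log(6.51 × 10^-5) = 4.19

pH = 4.19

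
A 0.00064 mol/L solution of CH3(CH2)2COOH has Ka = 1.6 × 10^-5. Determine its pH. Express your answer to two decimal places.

CH3(CH2)2COOH ⇌ CH3(CH2)2COO- + H+
Ka = [H+]²/(0.00064 − [H+]) = 1.6 × 10^-5
[H+] is not negligible relative to C₀; solve [H+]² + 1.6e-05·[H+] − 1.02e-08 = 0.
[H+] = (−Ka + √(Ka² + 4·Ka·C₀))/2 = 9.35 × 10^-5 M
pH = −log[H+] = −log(9.35 × 10^-5) = 4.03

pH = 4.03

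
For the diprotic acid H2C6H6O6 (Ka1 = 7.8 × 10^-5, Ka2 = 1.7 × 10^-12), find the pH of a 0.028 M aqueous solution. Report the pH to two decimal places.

pH = 2.84

Since Ka1 ≫ Ka2, the first ionization dominates [H+].
Ka1 = x²/(0.028 − x) = 7.8 × 10^-5
Solving the quadratic: x = (−Ka1 + √(Ka1² + 4·Ka1·C₀))/2 = 1.44 × 10^-3 M
pH = −log(1.44 × 10^-3) = 2.84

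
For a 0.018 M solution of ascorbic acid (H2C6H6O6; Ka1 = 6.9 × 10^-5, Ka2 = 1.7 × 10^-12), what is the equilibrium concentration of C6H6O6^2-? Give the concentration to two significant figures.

1.7 × 10^-12 M

First ionization gives [H+] ≈ [HC6H6O6-] = 1.08 × 10^-3 M.
Second step: Ka2 = [H+][C6H6O6^2-]/[HC6H6O6-] ≈ [C6H6O6^2-] (since [H+] ≈ [HC6H6O6-]).
So [C6H6O6^2-] ≈ Ka2.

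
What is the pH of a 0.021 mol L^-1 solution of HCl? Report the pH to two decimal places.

pH = 1.68

HCl is a strong acid and dissociates completely, so [H+] = 0.021 M.
pH = -log(0.021) = 1.68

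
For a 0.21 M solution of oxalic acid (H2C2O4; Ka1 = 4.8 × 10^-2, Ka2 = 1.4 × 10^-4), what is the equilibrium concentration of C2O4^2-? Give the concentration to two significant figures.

1.4 × 10^-4 M

First ionization gives [H+] ≈ [HC2O4-] = 7.92 × 10^-2 M.
Second step: Ka2 = [H+][C2O4^2-]/[HC2O4-] ≈ [C2O4^2-] (since [H+] ≈ [HC2O4-]).
So [C2O4^2-] ≈ Ka2.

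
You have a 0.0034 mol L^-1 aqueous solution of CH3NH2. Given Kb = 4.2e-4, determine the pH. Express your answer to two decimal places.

CH3NH2 + H2O ⇌ CH3NH3+ + OH-
From the ICE table, Kb = x²/(0.0034 − x) = 4.2 × 10^-4.
x is not negligible relative to C₀; solve x² + 0.00042·x − 1.43e-06 = 0.
x = (−Kb + √(Kb² + 4·Kb·C₀))/2 = 1.00 × 10^-3 M
pOH = −log(1.00 × 10^-3) = 3.00; pH = 14.00 − 3.00 = 11.00

pH = 11.00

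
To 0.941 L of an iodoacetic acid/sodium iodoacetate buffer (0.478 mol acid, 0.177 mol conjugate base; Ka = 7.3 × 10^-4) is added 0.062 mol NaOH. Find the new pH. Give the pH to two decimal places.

pH = 2.90

After neutralization: n(ICH2COOH) = 0.416 mol, n(ICH2COO-) = 0.239 mol.
pKa = −log(7.3 × 10^-4) = 3.137
Henderson–Hasselbalch with mole ratio 0.239/0.416: pH = 3.137 + (-0.241)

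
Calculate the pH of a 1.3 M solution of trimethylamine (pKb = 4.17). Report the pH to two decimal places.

pH = 11.97

(CH3)3N + H2O ⇌ (CH3)3NH+ + OH-
Kb = 10^(−4.17) = 6.76 × 10^-5
From the ICE table, Kb = x²/(1.3 − x) = 6.76 × 10^-5.
Since Kb ≪ C₀, x ≈ √(Kb·C₀) = 9.37 × 10^-3 M.
(x/C₀ = 0.72% < 5%, so the approximation holds.)
pOH = −log(9.37 × 10^-3) = 2.03; pH = 14.00 − 2.03 = 11.97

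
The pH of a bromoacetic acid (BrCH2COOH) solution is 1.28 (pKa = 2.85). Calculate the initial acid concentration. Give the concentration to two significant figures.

[H+] = 10^(-1.28) = 5.25 × 10^-2 M = x
Ka = 10^(−2.85) = 1.41 × 10^-3
Ka = x²/(C₀ − x) ⇒ C₀ = x + x²/Ka
C₀ = 5.25 × 10^-2 + (5.25 × 10^-2)²/(1.41 × 10^-3) = 2.01 M

C₀ = 2.0 M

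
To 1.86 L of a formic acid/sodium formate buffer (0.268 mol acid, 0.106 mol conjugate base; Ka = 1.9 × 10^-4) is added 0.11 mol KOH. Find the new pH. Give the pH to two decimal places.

pH = 3.86

OH- converts HCOOH to HCOO-: HCOOH → 0.158 mol, HCOO- → 0.216 mol.
pKa = −log(1.9 × 10^-4) = 3.721
Henderson–Hasselbalch with mole ratio 0.216/0.158: pH = 3.721 + (+0.136)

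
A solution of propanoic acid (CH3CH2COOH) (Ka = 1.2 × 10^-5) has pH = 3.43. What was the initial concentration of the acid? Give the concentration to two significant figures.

[H+] = 10^(-3.43) = 3.72 × 10^-4 M = x
Ka = x²/(C₀ − x) ⇒ C₀ = x + x²/Ka
C₀ = 3.72 × 10^-4 + (3.72 × 10^-4)²/(1.2 × 10^-5) = 1.19 × 10^-2 M

C₀ = 1.2 × 10^-2 M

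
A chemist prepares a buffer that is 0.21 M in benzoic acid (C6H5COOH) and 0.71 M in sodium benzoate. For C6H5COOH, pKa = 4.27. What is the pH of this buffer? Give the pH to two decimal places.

pH = 4.80

pH = pKa + log([A⁻]/[HA]) = 4.27 + log(0.71/0.21)
pH = 4.27 + (+0.529) = 4.80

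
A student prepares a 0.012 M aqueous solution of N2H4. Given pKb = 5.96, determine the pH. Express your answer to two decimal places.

pH = 10.06

N2H4 + H2O ⇌ N2H5+ + OH-
Kb = 10^(−5.96) = 1.10 × 10^-6
From the ICE table, Kb = x²/(0.012 − x) = 1.10 × 10^-6.
Since Kb ≪ C₀, x ≈ √(Kb·C₀) = 1.15 × 10^-4 M.
pOH = 3.94, so pH = 14.00 − pOH = 10.06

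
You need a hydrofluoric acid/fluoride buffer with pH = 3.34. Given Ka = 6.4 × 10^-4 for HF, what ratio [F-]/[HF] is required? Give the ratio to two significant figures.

pKa = -log(6.4 × 10^-4) = 3.194
pH = pKa + log(r) ⇒ log(r) = 3.34 − 3.194 = +0.146
r = [F-]/[HF] = 10^(+0.146) = 1.4

ratio = 1.4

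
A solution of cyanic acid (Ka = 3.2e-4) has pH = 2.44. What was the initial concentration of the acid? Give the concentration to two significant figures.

C₀ = 4.5 × 10^-2 M

[H+] = 10^(-2.44) = 3.63 × 10^-3 M = x
Ka = x²/(C₀ − x) ⇒ C₀ = x + x²/Ka
C₀ = 3.63 × 10^-3 + (3.63 × 10^-3)²/(3.2 × 10^-4) = 4.48 × 10^-2 M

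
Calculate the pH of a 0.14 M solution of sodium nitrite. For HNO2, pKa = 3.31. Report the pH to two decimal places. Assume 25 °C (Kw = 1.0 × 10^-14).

pH = 8.23

NO2- is the conjugate base of the weak acid HNO2.
Ka = 10^(−3.31) = 4.90 × 10^-4
Kb = Kw/Ka = 1.0×10^-14 / 4.90 × 10^-4 = 2.04 × 10^-11
From the ICE table, Kb = [OH-]²/(0.14 − [OH-]) = 2.04 × 10^-11.
Neglecting [OH-] in the denominator: [OH-] = √(2.04 × 10^-11 × 0.14) = 1.69 × 10^-6 M
([OH-]/C₀ = 0.0012% < 5%, so the approximation holds.)
pOH = 5.77, so pH = 14.00 − pOH = 8.23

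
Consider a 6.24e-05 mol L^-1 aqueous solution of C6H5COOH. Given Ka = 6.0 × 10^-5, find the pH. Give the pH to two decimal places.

pH = 4.42

C6H5COOH ⇌ C6H5COO- + H+
From the ICE table, Ka = [H+]²/(6.24e-05 − [H+]) = 6.0 × 10^-5.
[H+] is not negligible relative to C₀; solve [H+]² + 6e-05·[H+] − 3.74e-09 = 0.
[H+] = [−6e-05 + √(6e-05² + 1.5e-08)]/2 = 3.81 × 10^-5 M
pH = −log(3.81 × 10^-5) = 4.42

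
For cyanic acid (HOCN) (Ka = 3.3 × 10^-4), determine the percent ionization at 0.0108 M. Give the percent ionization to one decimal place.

HOCN ⇌ OCN- + H+; let x = [H+] at equilibrium.
Solve x² + 0.00033x − 3.56e-06 = 0 → x = 1.73 × 10^-3 M
Fraction ionized = 1.73 × 10^-3 / 0.0108 = 0.1602 → 16.0%

16.0%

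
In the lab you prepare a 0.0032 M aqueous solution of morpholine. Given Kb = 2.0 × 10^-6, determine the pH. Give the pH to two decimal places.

C4H8ONH + H2O ⇌ C4H8ONH2+ + OH-
From the ICE table, Kb = [OH-]²/(0.0032 − [OH-]) = 2.0 × 10^-6.
Assume [OH-] ≪ 0.0032: [OH-] ≈ √(2.0 × 10^-6 × 0.0032) = 8.00 × 10^-5 M
pOH = 4.10, so pH = 14.00 − pOH = 9.90

pH = 9.90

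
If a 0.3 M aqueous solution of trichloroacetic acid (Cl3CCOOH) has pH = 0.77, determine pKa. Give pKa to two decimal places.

pKa = 0.65

[H+] = 10^(-0.77) = 1.70 × 10^-1 M
At equilibrium [HA] = 0.3 − 1.70 × 10^-1 = 1.30 × 10^-1 M
Ka = [H+][A-]/[HA] = (1.70 × 10^-1)² / 1.30 × 10^-1 = 2.22 × 10^-1
pKa = -log(2.22 × 10^-1) = 0.65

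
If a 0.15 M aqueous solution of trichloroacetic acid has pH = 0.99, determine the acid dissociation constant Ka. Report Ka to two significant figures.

Ka = 2.2 × 10^-1

[H+] = 10^(-0.99) = 1.02 × 10^-1 M
At equilibrium [HA] = 0.15 − 1.02 × 10^-1 = 4.80 × 10^-2 M
Ka = [H+][A-]/[HA] = (1.02 × 10^-1)² / 4.80 × 10^-2 = 2.2 × 10^-1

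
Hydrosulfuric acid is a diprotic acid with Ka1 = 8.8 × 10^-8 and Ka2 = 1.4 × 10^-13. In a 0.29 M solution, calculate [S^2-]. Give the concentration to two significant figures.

1.4 × 10^-13 M

First ionization gives [H+] ≈ [HS-] = 1.60 × 10^-4 M.
Second step: Ka2 = [H+][S^2-]/[HS-] ≈ [S^2-] (since [H+] ≈ [HS-]).
So [S^2-] ≈ Ka2.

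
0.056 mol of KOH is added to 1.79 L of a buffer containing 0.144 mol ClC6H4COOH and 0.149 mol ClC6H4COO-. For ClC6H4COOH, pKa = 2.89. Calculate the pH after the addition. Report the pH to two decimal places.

After neutralization: n(ClC6H4COOH) = 0.088 mol, n(ClC6H4COO-) = 0.205 mol.
pH = pKa + log([A⁻]/[HA]) = 2.89 + log(0.205/0.088) = 2.89 +0.367

pH = 3.26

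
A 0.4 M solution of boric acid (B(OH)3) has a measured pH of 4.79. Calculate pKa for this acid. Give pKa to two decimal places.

pKa = 9.18

[H+] = 10^(-4.79) = 1.62 × 10^-5 M
At equilibrium [HA] = 0.4 − 1.62 × 10^-5 = 4.00 × 10^-1 M
Ka = [H+][A-]/[HA] = (1.62 × 10^-5)² / 4.00 × 10^-1 = 6.56 × 10^-10
pKa = -log(6.56 × 10^-10) = 9.18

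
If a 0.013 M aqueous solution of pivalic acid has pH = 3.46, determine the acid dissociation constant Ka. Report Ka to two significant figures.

Ka = 9.5 × 10^-6

[H+] = 10^(-3.46) = 3.47 × 10^-4 M
At equilibrium [HA] = 0.013 − 3.47 × 10^-4 = 1.27 × 10^-2 M
Ka = [H+][A-]/[HA] = (3.47 × 10^-4)² / 1.27 × 10^-2 = 9.5 × 10^-6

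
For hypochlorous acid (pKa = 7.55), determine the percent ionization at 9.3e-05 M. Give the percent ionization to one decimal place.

1.7%

HOCl ⇌ OCl- + H+; let x = [H+] at equilibrium.
Ka = 10^(−7.55) = 2.82 × 10^-8
x ≈ √(Ka·C₀) = √(2.82 × 10^-8 × 9.3e-05) = 1.62 × 10^-6 M
Fraction ionized = 1.62 × 10^-6 / 9.3e-05 = 0.0174 → 1.7%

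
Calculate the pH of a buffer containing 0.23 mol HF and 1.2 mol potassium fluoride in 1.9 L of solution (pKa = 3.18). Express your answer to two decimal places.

Henderson–Hasselbalch: pH = pKa + log([F-]/[HF]) = 3.18 + log(1.2/0.23)
pH = 3.18 + (+0.717) = 3.90

pH = 3.90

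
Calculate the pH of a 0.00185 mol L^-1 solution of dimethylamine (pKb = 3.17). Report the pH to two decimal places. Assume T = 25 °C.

pH = 10.92

(CH3)2NH + H2O ⇌ (CH3)2NH2+ + OH-
Kb = 10^(−3.17) = 6.76 × 10^-4
From the ICE table, Kb = [OH-]²/(0.00185 − [OH-]) = 6.76 × 10^-4.
Here C₀/Kb ≈ 2.74, so the small-[OH-] approximation fails. Use the quadratic:
[OH-] = (−Kb + √(Kb² + 4·Kb·C₀))/2 = 8.30 × 10^-4 M
pOH = 3.08, so pH = 14.00 − pOH = 10.92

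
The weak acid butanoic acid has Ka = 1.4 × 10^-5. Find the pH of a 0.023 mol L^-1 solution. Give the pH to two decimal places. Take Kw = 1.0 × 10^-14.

pH = 3.25

CH3(CH2)2COOH ⇌ CH3(CH2)2COO- + H+
Ka = [H+]²/(0.023 − [H+]) = 1.4 × 10^-5
Assume [H+] ≪ 0.023: [H+] ≈ √(1.4 × 10^-5 × 0.023) = 5.67 × 10^-4 M
Check: 2.5% ionized — well under 5%, approximation valid.
pH = −log(5.67 × 10^-4) = 3.25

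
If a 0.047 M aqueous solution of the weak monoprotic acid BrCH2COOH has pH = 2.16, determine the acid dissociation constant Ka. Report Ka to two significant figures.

Ka = 1.2 × 10^-3

[H+] = 10^(-2.16) = 6.92 × 10^-3 M
At equilibrium [HA] = 0.047 − 6.92 × 10^-3 = 4.01 × 10^-2 M
Ka = [H+][A-]/[HA] = (6.92 × 10^-3)² / 4.01 × 10^-2 = 1.2 × 10^-3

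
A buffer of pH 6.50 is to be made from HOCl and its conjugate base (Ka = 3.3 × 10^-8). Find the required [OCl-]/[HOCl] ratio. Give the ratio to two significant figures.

pKa = -log(3.3 × 10^-8) = 7.481
pH = pKa + log(r) ⇒ log(r) = 6.50 − 7.481 = -0.981
r = [OCl-]/[HOCl] = 10^(-0.981) = 0.104

ratio = 0.10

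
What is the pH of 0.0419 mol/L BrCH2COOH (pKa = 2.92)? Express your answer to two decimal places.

BrCH2COOH ⇌ BrCH2COO- + H+
Ka = 10^(−2.92) = 1.20 × 10^-3
Ka = [H+]²/(0.0419 − [H+]) = 1.20 × 10^-3
[H+] is not negligible relative to C₀; solve [H+]² + 0.0012·[H+] − 5.03e-05 = 0.
[H+] = (−Ka + √(Ka² + 4·Ka·C₀))/2 = 6.52 × 10^-3 M
pH = −log(6.52 × 10^-3) = 2.19

pH = 2.19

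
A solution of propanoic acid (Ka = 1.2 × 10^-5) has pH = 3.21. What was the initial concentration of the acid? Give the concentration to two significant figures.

C₀ = 3.2 × 10^-2 M

[H+] = 10^(-3.21) = 6.17 × 10^-4 M = x
Ka = x²/(C₀ − x) ⇒ C₀ = x + x²/Ka
C₀ = 6.17 × 10^-4 + (6.17 × 10^-4)²/(1.2 × 10^-5) = 3.23 × 10^-2 M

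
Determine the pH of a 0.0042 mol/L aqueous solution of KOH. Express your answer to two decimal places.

KOH is a strong base; [OH-] = 0.0042 M.
pOH = -log(0.0042) = 2.38
pH = 14.00 - 2.38 = 11.62

pH = 11.62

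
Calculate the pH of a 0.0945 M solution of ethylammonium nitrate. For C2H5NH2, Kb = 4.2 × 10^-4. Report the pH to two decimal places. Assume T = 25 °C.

pH = 5.82

C2H5NH3+ is the conjugate acid of the weak base C2H5NH2.
Ka = Kw/Kb = 1.0×10^-14 / 4.2 × 10^-4 = 2.38 × 10^-11
Ka = [H+]²/(0.0945 − [H+]) = 2.38 × 10^-11
Assume [H+] ≪ 0.0945: [H+] ≈ √(2.38 × 10^-11 × 0.0945) = 1.50 × 10^-6 M
([H+]/C₀ = 0.0016% < 5%, so the approximation holds.)
pH = −log(1.50 × 10^-6) = 5.82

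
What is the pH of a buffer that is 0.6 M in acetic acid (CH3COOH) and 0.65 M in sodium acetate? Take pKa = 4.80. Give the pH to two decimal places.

pH = 4.83

Using pH = pKa + log([base]/[acid]) with [base]/[acid] = 0.65/0.6:
pH = 4.80 + (+0.035) = 4.83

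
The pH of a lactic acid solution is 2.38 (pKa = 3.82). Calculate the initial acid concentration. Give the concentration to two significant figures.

C₀ = 1.2 × 10^-1 M

[H+] = 10^(-2.38) = 4.17 × 10^-3 M = x
Ka = 10^(−3.82) = 1.51 × 10^-4
Ka = x²/(C₀ − x) ⇒ C₀ = x + x²/Ka
C₀ = 4.17 × 10^-3 + (4.17 × 10^-3)²/(1.51 × 10^-4) = 1.19 × 10^-1 M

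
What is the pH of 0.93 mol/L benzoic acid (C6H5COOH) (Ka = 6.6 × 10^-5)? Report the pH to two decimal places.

pH = 2.11

C6H5COOH ⇌ C6H5COO- + H+
Let x = [H+] at equilibrium. Ka = x²/(0.93 − x).
Neglecting x in the denominator: x = √(6.6 × 10^-5 × 0.93) = 7.83 × 10^-3 M
(x/C₀ = 0.84% < 5%, so the approximation holds.)
pH = −log(7.83 × 10^-3) = 2.11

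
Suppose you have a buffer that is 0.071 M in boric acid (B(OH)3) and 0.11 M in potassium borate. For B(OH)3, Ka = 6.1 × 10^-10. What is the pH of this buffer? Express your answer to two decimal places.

pH = 9.40

pKa = −log(6.1 × 10^-10) = 9.215
pH = pKa + log([A⁻]/[HA]) = 9.215 + log(0.11/0.071)
pH = 9.215 + (+0.190) = 9.40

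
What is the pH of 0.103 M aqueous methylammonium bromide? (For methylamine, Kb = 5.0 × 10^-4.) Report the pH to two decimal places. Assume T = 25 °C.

pH = 5.84

CH3NH3+ is the conjugate acid of the weak base CH3NH2.
Ka = Kw/Kb = 1.0×10^-14 / 5.0 × 10^-4 = 2.00 × 10^-11
From the ICE table, Ka = [H+]²/(0.103 − [H+]) = 2.00 × 10^-11.
Assume [H+] ≪ 0.103: [H+] ≈ √(2.00 × 10^-11 × 0.103) = 1.44 × 10^-6 M
pH = −log[H+] = −log(1.44 × 10^-6) = 5.84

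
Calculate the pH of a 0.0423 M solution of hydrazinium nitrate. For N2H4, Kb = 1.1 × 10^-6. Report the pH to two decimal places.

pH = 4.71

N2H5+ is the conjugate acid of the weak base N2H4.
Ka = Kw/Kb = 1.0×10^-14 / 1.1 × 10^-6 = 9.09 × 10^-9
Let x = [H+] at equilibrium. Ka = x²/(0.0423 − x).
Neglecting x in the denominator: x = √(9.09 × 10^-9 × 0.0423) = 1.96 × 10^-5 M
(x/C₀ = 0.046% < 5%, so the approximation holds.)
pH = −log(1.96 × 10^-5) = 4.71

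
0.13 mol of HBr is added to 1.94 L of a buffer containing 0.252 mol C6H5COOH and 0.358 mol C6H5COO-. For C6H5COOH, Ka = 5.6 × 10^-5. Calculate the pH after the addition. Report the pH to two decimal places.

pH = 4.03

After neutralization: n(C6H5COOH) = 0.382 mol, n(C6H5COO-) = 0.228 mol.
pKa = −log(5.6 × 10^-5) = 4.252
pH = pKa + log([A⁻]/[HA]) = 4.252 + log(0.228/0.382) = 4.252 -0.224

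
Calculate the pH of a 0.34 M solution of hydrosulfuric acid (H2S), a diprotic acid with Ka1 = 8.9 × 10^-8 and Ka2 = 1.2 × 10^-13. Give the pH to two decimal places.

Ka1 ≫ Ka2, so treat the first dissociation as the only significant source of H+.
Ka1 = x²/(0.34 − x) = 8.9 × 10^-8
x ≈ √(8.9 × 10^-8 × 0.34) = 1.74 × 10^-4 M
pH = −log(1.74 × 10^-4) = 3.76

pH = 3.76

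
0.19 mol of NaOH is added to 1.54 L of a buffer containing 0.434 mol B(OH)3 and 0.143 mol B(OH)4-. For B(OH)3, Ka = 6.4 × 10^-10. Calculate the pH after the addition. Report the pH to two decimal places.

pH = 9.33

OH- converts B(OH)3 to B(OH)4-: B(OH)3 → 0.244 mol, B(OH)4- → 0.333 mol.
pKa = −log(6.4 × 10^-10) = 9.194
pH = pKa + log([A⁻]/[HA]) = 9.194 + log(0.333/0.244) = 9.194 +0.135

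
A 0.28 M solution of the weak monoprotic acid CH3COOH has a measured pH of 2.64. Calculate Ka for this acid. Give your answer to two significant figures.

[H+] = 10^(-2.64) = 2.29 × 10^-3 M
At equilibrium [HA] = 0.28 − 2.29 × 10^-3 = 2.78 × 10^-1 M
Ka = [H+][A-]/[HA] = (2.29 × 10^-3)² / 2.78 × 10^-1 = 1.9 × 10^-5

Ka = 1.9 × 10^-5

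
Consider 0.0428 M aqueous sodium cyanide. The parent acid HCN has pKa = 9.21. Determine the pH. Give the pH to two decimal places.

CN- is the conjugate base of the weak acid HCN.
Ka = 10^(−9.21) = 6.17 × 10^-10
Kb = Kw/Ka = 1.0×10^-14 / 6.17 × 10^-10 = 1.62 × 10^-5
Kb = x²/(0.0428 − x) = 1.62 × 10^-5
Since Kb ≪ C₀, x ≈ √(Kb·C₀) = 8.33 × 10^-4 M.
pOH = 3.08, so pH = 14.00 − pOH = 10.92

pH = 10.92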